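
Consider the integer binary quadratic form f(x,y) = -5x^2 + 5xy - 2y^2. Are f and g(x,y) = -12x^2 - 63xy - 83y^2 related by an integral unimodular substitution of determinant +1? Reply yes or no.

D₁ = -15, D₂ = -15
f is negative-definite; reduce −f:
−f: translate: b→5 (≡-5 mod 10), so (5,-5,2)→(5,5,2)
−f: flip: (5,5,2)→(2,-5,5)
−f: translate: b→-1 (≡-5 mod 4), so (2,-5,5)→(2,-1,2)
−f: flip: (2,-1,2)→(2,1,2)
−f: reduced (well bottom): (2,1,2) with a≤c, −a<b≤a
flip sign back: reduced form of f is (-2,-1,-2)
g is negative-definite; reduce −g:
−g: translate: b→-9 (≡63 mod 24), so (12,63,83)→(12,-9,2)
−g: flip: (12,-9,2)→(2,9,12)
−g: translate: b→1 (≡9 mod 4), so (2,9,12)→(2,1,2)
−g: reduced (well bottom): (2,1,2) with a≤c, −a<b≤a
flip sign back: reduced form of g is (-2,-1,-2)
reduced forms (-2, -1, -2) vs (-2, -1, -2) ⇒ equivalent

yes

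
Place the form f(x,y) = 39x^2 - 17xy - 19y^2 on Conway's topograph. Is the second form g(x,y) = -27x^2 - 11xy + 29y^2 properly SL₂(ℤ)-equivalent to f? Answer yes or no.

D₁ = 3253, D₂ = 3253
river cycle of f (length 6): (-19, 55, 3), (3, 53, -37), (-37, 21, 19), (19, 55, -3), (-3, 53, 37), (37, 21, -19)
river cycle of g (length 10): (29, 11, -27), (-27, 43, 13), (13, 35, -39), (-39, 43, 9), (9, 47, -29), (-29, 11, 27), (27, 43, -13), (-13, 35, 39), (39, 43, -9), (-9, 47, 29)
cycles differ ⇒ inequivalent

no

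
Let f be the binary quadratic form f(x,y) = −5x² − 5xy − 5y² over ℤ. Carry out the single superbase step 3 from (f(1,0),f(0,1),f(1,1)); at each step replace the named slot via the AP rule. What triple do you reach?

start (-5,-5,-15) = (f(1,0),f(0,1),f(1,1))
replace slot 3: 2·((-5)+(-5)) − (-15) = -5 → (-5,-5,-5)

-5,-5,-5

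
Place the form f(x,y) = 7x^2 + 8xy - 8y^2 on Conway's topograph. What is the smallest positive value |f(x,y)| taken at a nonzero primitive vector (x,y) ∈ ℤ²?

river: ρ → (-8,8,7)
river: ρ → (7,6,-9)
river: ρ → (-9,12,4)
river: ρ → (4,12,-9)
river: ρ → (-9,6,7)
river: ρ → (7,8,-8)
closes: descent 0, river 6
min |a| on river = 4

4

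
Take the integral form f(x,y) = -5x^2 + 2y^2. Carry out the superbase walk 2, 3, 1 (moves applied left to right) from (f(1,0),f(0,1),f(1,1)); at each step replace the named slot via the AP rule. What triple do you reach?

start (-5,2,-3) = (f(1,0),f(0,1),f(1,1))
replace slot 2: 2·((-5)+(-3)) − 2 = -18 → (-5,-18,-3)
replace slot 3: 2·((-5)+(-18)) − (-3) = -43 → (-5,-18,-43)
replace slot 1: 2·((-18)+(-43)) − (-5) = -117 → (-117,-18,-43)

-117,-18,-43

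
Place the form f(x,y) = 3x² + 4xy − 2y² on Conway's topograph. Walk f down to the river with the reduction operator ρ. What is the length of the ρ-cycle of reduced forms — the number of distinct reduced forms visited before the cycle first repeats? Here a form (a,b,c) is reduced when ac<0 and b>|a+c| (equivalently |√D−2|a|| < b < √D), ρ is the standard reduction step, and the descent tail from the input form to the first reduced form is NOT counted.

D = 40, ⌊√D⌋ = 6
river: ρ → (-2,4,3)
river: ρ → (3,2,-3)
river: ρ → (-3,4,2)
river: ρ → (2,4,-3)
river: ρ → (-3,2,3)
river: ρ → (3,4,-2)
ρ-cycle length = 6 (tail of 0 descent steps not counted)

6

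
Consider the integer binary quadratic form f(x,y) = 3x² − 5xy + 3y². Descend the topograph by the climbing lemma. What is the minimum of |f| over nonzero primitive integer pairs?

translate: b→1 (≡-5 mod 6), so (3,-5,3)→(3,1,1)
flip: (3,1,1)→(1,-1,3)
translate: b→1 (≡-1 mod 2), so (1,-1,3)→(1,1,3)
reduced (well bottom): (1,1,3) with a≤c, −a<b≤a
well minimum = a = 1

1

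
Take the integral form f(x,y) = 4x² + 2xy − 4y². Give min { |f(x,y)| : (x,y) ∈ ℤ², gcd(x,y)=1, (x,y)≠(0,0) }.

river: ρ → (-4,6,2)
river: ρ → (2,6,-4)
river: ρ → (-4,2,4)
river: ρ → (4,6,-2)
river: ρ → (-2,6,4)
river: ρ → (4,2,-4)
closes: descent 0, river 6
min |a| on river = 2

2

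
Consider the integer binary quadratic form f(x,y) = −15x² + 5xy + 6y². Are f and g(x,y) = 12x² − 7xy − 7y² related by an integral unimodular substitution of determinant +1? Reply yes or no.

D₁ = 385, D₂ = 385
river cycle of f (length 12): (6, 19, -1), (-1, 19, 6), (6, 17, -4), (-4, 15, 10), (10, 5, -9), (-9, 13, 6), (6, 11, -11), (-11, 11, 6), (6, 13, -9), (-9, 5, 10), … (2 more)
river cycle of g (length 10): (-7, 7, 12), (12, 17, -2), (-2, 19, 3), (3, 17, -8), (-8, 15, 5), (5, 15, -8), (-8, 17, 3), (3, 19, -2), (-2, 17, 12), (12, 7, -7)
cycles differ ⇒ inequivalent

no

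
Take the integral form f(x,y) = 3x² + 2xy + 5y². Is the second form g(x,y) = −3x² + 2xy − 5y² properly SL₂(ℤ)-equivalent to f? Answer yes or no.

D₁ = -56, D₂ = -56
f: reduced (well bottom): (3,2,5) with a≤c, −a<b≤a
g is negative-definite; reduce −g:
−g: reduced (well bottom): (3,-2,5) with a≤c, −a<b≤a
flip sign back: reduced form of g is (-3,2,-5)
reduced forms (3, 2, 5) vs (-3, 2, -5) ⇒ inequivalent

no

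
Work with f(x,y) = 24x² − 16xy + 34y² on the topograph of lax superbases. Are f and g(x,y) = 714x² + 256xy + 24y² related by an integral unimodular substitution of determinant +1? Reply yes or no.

D₁ = -3008, D₂ = -3008
f: reduced (well bottom): (24,-16,34) with a≤c, −a<b≤a
g: flip: (714,256,24)→(24,-256,714)
g: translate: b→-16 (≡-256 mod 48), so (24,-256,714)→(24,-16,34)
g: reduced (well bottom): (24,-16,34) with a≤c, −a<b≤a
reduced forms (24, -16, 34) vs (24, -16, 34) ⇒ equivalent

yes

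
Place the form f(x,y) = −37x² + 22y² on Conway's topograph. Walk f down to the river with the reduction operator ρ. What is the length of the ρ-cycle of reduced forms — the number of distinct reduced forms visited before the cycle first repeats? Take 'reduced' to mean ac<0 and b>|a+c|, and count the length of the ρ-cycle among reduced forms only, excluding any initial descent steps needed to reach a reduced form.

D = 3256, ⌊√D⌋ = 57
descent: ρ → (22,44,-15)  [lands on river]
river: ρ → (-15,46,19)
river: ρ → (19,30,-31)
river: ρ → (-31,32,18)
river: ρ → (18,40,-23)
river: ρ → (-23,52,6)
river: ρ → (6,56,-5)
river: ρ → (-5,54,17)
river: ρ → (17,48,-14)
river: ρ → (-14,36,35)
river: ρ → (35,34,-15)
river: ρ → (-15,56,2)
river: ρ → (2,56,-15)
river: ρ → (-15,34,35)
river: ρ → (35,36,-14)
river: ρ → (-14,48,17)
river: ρ → (17,54,-5)
river: ρ → (-5,56,6)
river: ρ → (6,52,-23)
river: ρ → (-23,40,18)
river: ρ → (18,32,-31)
river: ρ → (-31,30,19)
river: ρ → (19,46,-15)
river: ρ → (-15,44,22)
ρ-cycle length = 24 (tail of 1 descent step not counted)

24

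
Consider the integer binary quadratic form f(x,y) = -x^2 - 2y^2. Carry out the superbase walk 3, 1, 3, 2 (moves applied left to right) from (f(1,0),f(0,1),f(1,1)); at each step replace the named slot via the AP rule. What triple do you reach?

start (-1,-2,-3) = (f(1,0),f(0,1),f(1,1))
replace slot 3: 2·((-1)+(-2)) − (-3) = -3 → (-1,-2,-3)
replace slot 1: 2·((-2)+(-3)) − (-1) = -9 → (-9,-2,-3)
replace slot 3: 2·((-9)+(-2)) − (-3) = -19 → (-9,-2,-19)
replace slot 2: 2·((-9)+(-19)) − (-2) = -54 → (-9,-54,-19)

-9,-54,-19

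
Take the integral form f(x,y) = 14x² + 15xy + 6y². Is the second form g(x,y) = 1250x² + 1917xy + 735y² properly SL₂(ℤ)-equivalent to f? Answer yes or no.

D₁ = -111, D₂ = -111
f: translate: b→-13 (≡15 mod 28), so (14,15,6)→(14,-13,5)
f: flip: (14,-13,5)→(5,13,14)
f: translate: b→3 (≡13 mod 10), so (5,13,14)→(5,3,6)
f: reduced (well bottom): (5,3,6) with a≤c, −a<b≤a
g: translate: b→-583 (≡1917 mod 2500), so (1250,1917,735)→(1250,-583,68)
g: flip: (1250,-583,68)→(68,583,1250)
g: translate: b→39 (≡583 mod 136), so (68,583,1250)→(68,39,6)
g: flip: (68,39,6)→(6,-39,68)
g: translate: b→-3 (≡-39 mod 12), so (6,-39,68)→(6,-3,5)
g: flip: (6,-3,5)→(5,3,6)
g: reduced (well bottom): (5,3,6) with a≤c, −a<b≤a
reduced forms (5, 3, 6) vs (5, 3, 6) ⇒ equivalent

yes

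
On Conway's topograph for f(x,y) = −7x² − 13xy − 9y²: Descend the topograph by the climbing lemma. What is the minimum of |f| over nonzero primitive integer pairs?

translate: b→-1 (≡13 mod 14), so (7,13,9)→(7,-1,3)
flip: (7,-1,3)→(3,1,7)
reduced (well bottom): (3,1,7) with a≤c, −a<b≤a
well minimum |f| = |-3| = 3 (negative-definite)

3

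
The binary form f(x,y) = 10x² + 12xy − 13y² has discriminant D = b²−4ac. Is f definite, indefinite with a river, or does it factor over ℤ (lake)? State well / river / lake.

D = b²−4ac = 12² − 4·10·(-13) = 664
D > 0 non-square ⇒ indefinite ⇒ periodic river

river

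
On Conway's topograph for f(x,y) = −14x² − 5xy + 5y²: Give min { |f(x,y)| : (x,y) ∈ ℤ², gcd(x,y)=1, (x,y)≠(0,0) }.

descent: ρ → (5,15,-4)  [lands on river]
river: ρ → (-4,17,1)
river: ρ → (1,17,-4)
river: ρ → (-4,15,5)
closes: descent 1, river 4
min |a| on river = 1

1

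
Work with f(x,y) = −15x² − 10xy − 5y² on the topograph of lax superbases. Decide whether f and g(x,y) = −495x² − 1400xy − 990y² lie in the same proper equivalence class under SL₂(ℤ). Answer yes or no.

D₁ = -200, D₂ = -200
f is negative-definite; reduce −f:
−f: flip: (15,10,5)→(5,-10,15)
−f: translate: b→0 (≡-10 mod 10), so (5,-10,15)→(5,0,10)
−f: reduced (well bottom): (5,0,10) with a≤c, −a<b≤a
flip sign back: reduced form of f is (-5,0,-10)
g is negative-definite; reduce −g:
−g: translate: b→410 (≡1400 mod 990), so (495,1400,990)→(495,410,85)
−g: flip: (495,410,85)→(85,-410,495)
−g: translate: b→-70 (≡-410 mod 170), so (85,-410,495)→(85,-70,15)
−g: flip: (85,-70,15)→(15,70,85)
−g: translate: b→10 (≡70 mod 30), so (15,70,85)→(15,10,5)
−g: flip: (15,10,5)→(5,-10,15)
−g: translate: b→0 (≡-10 mod 10), so (5,-10,15)→(5,0,10)
−g: reduced (well bottom): (5,0,10) with a≤c, −a<b≤a
flip sign back: reduced form of g is (-5,0,-10)
reduced forms (-5, 0, -10) vs (-5, 0, -10) ⇒ equivalent

yes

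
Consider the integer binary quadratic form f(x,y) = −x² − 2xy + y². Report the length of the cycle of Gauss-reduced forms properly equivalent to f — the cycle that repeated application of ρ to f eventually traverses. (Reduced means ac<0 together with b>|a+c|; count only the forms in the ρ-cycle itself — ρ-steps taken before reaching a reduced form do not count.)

D = 8, ⌊√D⌋ = 2
descent: ρ → (1,2,-1)  [lands on river]
river: ρ → (-1,2,1)
ρ-cycle length = 2 (tail of 1 descent step not counted)

2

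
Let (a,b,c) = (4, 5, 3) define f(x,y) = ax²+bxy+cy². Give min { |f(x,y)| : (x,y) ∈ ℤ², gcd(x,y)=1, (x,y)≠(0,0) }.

translate: b→-3 (≡5 mod 8), so (4,5,3)→(4,-3,2)
flip: (4,-3,2)→(2,3,4)
translate: b→-1 (≡3 mod 4), so (2,3,4)→(2,-1,3)
reduced (well bottom): (2,-1,3) with a≤c, −a<b≤a
well minimum = a = 2

2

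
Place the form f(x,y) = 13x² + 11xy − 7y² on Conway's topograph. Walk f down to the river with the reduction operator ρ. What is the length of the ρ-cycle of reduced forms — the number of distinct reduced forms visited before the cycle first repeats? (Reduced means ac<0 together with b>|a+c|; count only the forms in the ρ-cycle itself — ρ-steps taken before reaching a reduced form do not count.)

D = 485, ⌊√D⌋ = 22
river: ρ → (-7,17,7)
river: ρ → (7,11,-13)
river: ρ → (-13,15,5)
river: ρ → (5,15,-13)
river: ρ → (-13,11,7)
river: ρ → (7,17,-7)
river: ρ → (-7,11,13)
river: ρ → (13,15,-5)
river: ρ → (-5,15,13)
river: ρ → (13,11,-7)
ρ-cycle length = 10 (tail of 0 descent steps not counted)

10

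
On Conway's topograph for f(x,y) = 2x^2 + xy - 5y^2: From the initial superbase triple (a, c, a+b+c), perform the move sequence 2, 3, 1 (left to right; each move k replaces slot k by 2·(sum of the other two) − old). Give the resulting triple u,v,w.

start (2,-5,-2) = (f(1,0),f(0,1),f(1,1))
replace slot 2: 2·(2+(-2)) − (-5) = 5 → (2,5,-2)
replace slot 3: 2·(2+5) − (-2) = 16 → (2,5,16)
replace slot 1: 2·(5+16) − 2 = 40 → (40,5,16)

40,5,16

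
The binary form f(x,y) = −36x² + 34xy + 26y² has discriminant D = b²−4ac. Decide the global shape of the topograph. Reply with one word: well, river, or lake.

D = b²−4ac = 34² − 4·(-36)·26 = 4900
D = 70² is a perfect square ⇒ form factors over ℤ ⇒ lakes

lake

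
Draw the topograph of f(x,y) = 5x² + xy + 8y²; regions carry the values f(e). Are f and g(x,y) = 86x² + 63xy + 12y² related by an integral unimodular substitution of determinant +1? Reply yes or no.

D₁ = -159, D₂ = -159
f: reduced (well bottom): (5,1,8) with a≤c, −a<b≤a
g: flip: (86,63,12)→(12,-63,86)
g: translate: b→9 (≡-63 mod 24), so (12,-63,86)→(12,9,5)
g: flip: (12,9,5)→(5,-9,12)
g: translate: b→1 (≡-9 mod 10), so (5,-9,12)→(5,1,8)
g: reduced (well bottom): (5,1,8) with a≤c, −a<b≤a
reduced forms (5, 1, 8) vs (5, 1, 8) ⇒ equivalent

yes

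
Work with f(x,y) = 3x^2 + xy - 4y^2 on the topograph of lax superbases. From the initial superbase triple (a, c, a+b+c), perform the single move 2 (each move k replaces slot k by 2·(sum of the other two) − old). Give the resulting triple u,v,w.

start (3,-4,0) = (f(1,0),f(0,1),f(1,1))
replace slot 2: 2·(3+0) − (-4) = 10 → (3,10,0)

3,10,0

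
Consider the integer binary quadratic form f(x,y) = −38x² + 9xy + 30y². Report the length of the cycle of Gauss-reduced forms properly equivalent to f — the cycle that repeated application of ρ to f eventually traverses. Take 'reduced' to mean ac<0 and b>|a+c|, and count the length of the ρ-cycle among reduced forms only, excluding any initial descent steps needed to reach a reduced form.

D = 4641, ⌊√D⌋ = 68
river: ρ → (30,51,-17)
river: ρ → (-17,51,30)
river: ρ → (30,9,-38)
river: ρ → (-38,67,1)
river: ρ → (1,67,-38)
river: ρ → (-38,9,30)
ρ-cycle length = 6 (tail of 0 descent steps not counted)

6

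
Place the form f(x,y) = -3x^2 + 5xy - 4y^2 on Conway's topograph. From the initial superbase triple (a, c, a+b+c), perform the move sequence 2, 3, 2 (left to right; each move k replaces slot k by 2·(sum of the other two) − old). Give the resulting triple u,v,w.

start (-3,-4,-2) = (f(1,0),f(0,1),f(1,1))
replace slot 2: 2·((-3)+(-2)) − (-4) = -6 → (-3,-6,-2)
replace slot 3: 2·((-3)+(-6)) − (-2) = -16 → (-3,-6,-16)
replace slot 2: 2·((-3)+(-16)) − (-6) = -32 → (-3,-32,-16)

-3,-32,-16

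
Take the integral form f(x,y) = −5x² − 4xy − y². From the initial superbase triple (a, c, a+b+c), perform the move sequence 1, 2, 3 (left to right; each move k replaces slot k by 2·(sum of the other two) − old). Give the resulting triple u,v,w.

start (-5,-1,-10) = (f(1,0),f(0,1),f(1,1))
replace slot 1: 2·((-1)+(-10)) − (-5) = -17 → (-17,-1,-10)
replace slot 2: 2·((-17)+(-10)) − (-1) = -53 → (-17,-53,-10)
replace slot 3: 2·((-17)+(-53)) − (-10) = -130 → (-17,-53,-130)

-17,-53,-130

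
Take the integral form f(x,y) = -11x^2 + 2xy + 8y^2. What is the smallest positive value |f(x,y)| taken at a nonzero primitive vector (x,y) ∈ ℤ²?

descent: ρ → (8,14,-5)  [lands on river]
river: ρ → (-5,16,5)
river: ρ → (5,14,-8)
river: ρ → (-8,18,1)
river: ρ → (1,18,-8)
river: ρ → (-8,14,5)
river: ρ → (5,16,-5)
river: ρ → (-5,14,8)
river: ρ → (8,18,-1)
river: ρ → (-1,18,8)
closes: descent 1, river 10
min |a| on river = 1

1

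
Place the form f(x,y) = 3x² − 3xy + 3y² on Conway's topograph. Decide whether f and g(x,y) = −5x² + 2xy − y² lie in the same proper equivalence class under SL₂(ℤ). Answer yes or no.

D₁ = -27, D₂ = -16
discriminants differ ⇒ not SL₂(ℤ)-equivalent

no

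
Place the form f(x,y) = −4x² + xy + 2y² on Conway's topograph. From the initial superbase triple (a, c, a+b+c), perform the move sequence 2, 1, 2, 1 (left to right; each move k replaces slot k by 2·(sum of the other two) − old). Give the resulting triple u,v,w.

start (-4,2,-1) = (f(1,0),f(0,1),f(1,1))
replace slot 2: 2·((-4)+(-1)) − 2 = -12 → (-4,-12,-1)
replace slot 1: 2·((-12)+(-1)) − (-4) = -22 → (-22,-12,-1)
replace slot 2: 2·((-22)+(-1)) − (-12) = -34 → (-22,-34,-1)
replace slot 1: 2·((-34)+(-1)) − (-22) = -48 → (-48,-34,-1)

-48,-34,-1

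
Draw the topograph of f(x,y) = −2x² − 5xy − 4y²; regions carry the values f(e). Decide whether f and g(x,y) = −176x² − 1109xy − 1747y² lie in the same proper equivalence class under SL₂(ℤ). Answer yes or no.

D₁ = -7, D₂ = -7
f is negative-definite; reduce −f:
−f: translate: b→1 (≡5 mod 4), so (2,5,4)→(2,1,1)
−f: flip: (2,1,1)→(1,-1,2)
−f: translate: b→1 (≡-1 mod 2), so (1,-1,2)→(1,1,2)
−f: reduced (well bottom): (1,1,2) with a≤c, −a<b≤a
flip sign back: reduced form of f is (-1,-1,-2)
g is negative-definite; reduce −g:
−g: translate: b→53 (≡1109 mod 352), so (176,1109,1747)→(176,53,4)
−g: flip: (176,53,4)→(4,-53,176)
−g: translate: b→3 (≡-53 mod 8), so (4,-53,176)→(4,3,1)
−g: flip: (4,3,1)→(1,-3,4)
−g: translate: b→1 (≡-3 mod 2), so (1,-3,4)→(1,1,2)
−g: reduced (well bottom): (1,1,2) with a≤c, −a<b≤a
flip sign back: reduced form of g is (-1,-1,-2)
reduced forms (-1, -1, -2) vs (-1, -1, -2) ⇒ equivalent

yes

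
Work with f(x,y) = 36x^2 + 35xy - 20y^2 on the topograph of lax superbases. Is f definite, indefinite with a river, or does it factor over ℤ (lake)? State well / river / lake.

D = b²−4ac = 35² − 4·36·(-20) = 4105
D > 0 non-square ⇒ indefinite ⇒ periodic river

river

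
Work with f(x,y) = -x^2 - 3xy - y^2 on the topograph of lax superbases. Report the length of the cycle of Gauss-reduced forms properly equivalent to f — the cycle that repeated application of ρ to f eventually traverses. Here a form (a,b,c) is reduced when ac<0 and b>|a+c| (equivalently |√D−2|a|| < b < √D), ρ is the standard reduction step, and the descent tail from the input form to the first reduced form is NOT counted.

D = 5, ⌊√D⌋ = 2
descent: ρ → (-1,1,1)  [lands on river]
river: ρ → (1,1,-1)
ρ-cycle length = 2 (tail of 1 descent step not counted)

2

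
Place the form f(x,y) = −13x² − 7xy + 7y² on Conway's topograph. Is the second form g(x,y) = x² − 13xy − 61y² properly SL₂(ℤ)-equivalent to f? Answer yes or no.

D₁ = 413, D₂ = 413
river cycle of f (length 4): (7, 7, -13), (-13, 19, 1), (1, 19, -13), (-13, 7, 7)
river cycle of g (length 4): (1, 19, -13), (-13, 7, 7), (7, 7, -13), (-13, 19, 1)
cycles coincide ⇒ equivalent

yes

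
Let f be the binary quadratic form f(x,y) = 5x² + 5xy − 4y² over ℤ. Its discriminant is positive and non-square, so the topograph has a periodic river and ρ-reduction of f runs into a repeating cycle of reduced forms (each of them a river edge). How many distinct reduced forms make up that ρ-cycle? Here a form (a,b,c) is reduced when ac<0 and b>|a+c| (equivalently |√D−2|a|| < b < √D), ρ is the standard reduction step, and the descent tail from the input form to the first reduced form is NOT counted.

D = 105, ⌊√D⌋ = 10
river: ρ → (-4,3,6)
river: ρ → (6,9,-1)
river: ρ → (-1,9,6)
river: ρ → (6,3,-4)
river: ρ → (-4,5,5)
river: ρ → (5,5,-4)
ρ-cycle length = 6 (tail of 0 descent steps not counted)

6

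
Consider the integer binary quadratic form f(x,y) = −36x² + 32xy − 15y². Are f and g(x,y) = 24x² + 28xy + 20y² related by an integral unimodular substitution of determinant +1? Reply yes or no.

D₁ = -1136, D₂ = -1136
f is negative-definite; reduce −f:
−f: flip: (36,-32,15)→(15,32,36)
−f: translate: b→2 (≡32 mod 30), so (15,32,36)→(15,2,19)
−f: reduced (well bottom): (15,2,19) with a≤c, −a<b≤a
flip sign back: reduced form of f is (-15,-2,-19)
g: translate: b→-20 (≡28 mod 48), so (24,28,20)→(24,-20,16)
g: flip: (24,-20,16)→(16,20,24)
g: translate: b→-12 (≡20 mod 32), so (16,20,24)→(16,-12,20)
g: reduced (well bottom): (16,-12,20) with a≤c, −a<b≤a
reduced forms (-15, -2, -19) vs (16, -12, 20) ⇒ inequivalent

no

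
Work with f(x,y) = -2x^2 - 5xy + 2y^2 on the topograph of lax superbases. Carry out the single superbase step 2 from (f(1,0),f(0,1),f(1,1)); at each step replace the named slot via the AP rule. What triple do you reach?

start (-2,2,-5) = (f(1,0),f(0,1),f(1,1))
replace slot 2: 2·((-2)+(-5)) − 2 = -16 → (-2,-16,-5)

-2,-16,-5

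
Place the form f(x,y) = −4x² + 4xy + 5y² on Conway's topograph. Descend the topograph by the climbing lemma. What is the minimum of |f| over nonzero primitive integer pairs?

river: ρ → (5,6,-3)
river: ρ → (-3,6,5)
river: ρ → (5,4,-4)
river: ρ → (-4,4,5)
closes: descent 0, river 4
min |a| on river = 3

3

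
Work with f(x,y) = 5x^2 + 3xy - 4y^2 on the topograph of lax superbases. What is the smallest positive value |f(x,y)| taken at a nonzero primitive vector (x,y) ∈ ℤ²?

river: ρ → (-4,5,4)
river: ρ → (4,3,-5)
river: ρ → (-5,7,2)
river: ρ → (2,9,-1)
river: ρ → (-1,9,2)
river: ρ → (2,7,-5)
river: ρ → (-5,3,4)
river: ρ → (4,5,-4)
river: ρ → (-4,3,5)
river: ρ → (5,7,-2)
river: ρ → (-2,9,1)
river: ρ → (1,9,-2)
river: ρ → (-2,7,5)
river: ρ → (5,3,-4)
closes: descent 0, river 14
min |a| on river = 1

1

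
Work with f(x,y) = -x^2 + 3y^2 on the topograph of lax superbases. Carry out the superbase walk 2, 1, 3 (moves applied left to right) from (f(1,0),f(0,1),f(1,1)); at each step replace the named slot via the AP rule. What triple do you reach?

start (-1,3,2) = (f(1,0),f(0,1),f(1,1))
replace slot 2: 2·((-1)+2) − 3 = -1 → (-1,-1,2)
replace slot 1: 2·((-1)+2) − (-1) = 3 → (3,-1,2)
replace slot 3: 2·(3+(-1)) − 2 = 2 → (3,-1,2)

3,-1,2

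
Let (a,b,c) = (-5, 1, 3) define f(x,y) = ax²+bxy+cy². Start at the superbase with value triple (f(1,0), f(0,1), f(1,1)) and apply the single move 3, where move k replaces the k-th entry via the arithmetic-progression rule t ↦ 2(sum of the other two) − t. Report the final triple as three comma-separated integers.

start (-5,3,-1) = (f(1,0),f(0,1),f(1,1))
replace slot 3: 2·((-5)+3) − (-1) = -3 → (-5,3,-3)

-5,3,-3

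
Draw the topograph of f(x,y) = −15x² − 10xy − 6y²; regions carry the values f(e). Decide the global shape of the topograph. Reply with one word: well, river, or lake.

D = b²−4ac = (-10)² − 4·(-15)·(-6) = -260
D < 0 ⇒ definite ⇒ every region one sign ⇒ single well

well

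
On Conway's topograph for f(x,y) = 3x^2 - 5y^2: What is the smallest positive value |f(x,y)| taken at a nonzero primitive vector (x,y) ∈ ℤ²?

descent: ρ → (-5,0,3)
descent: ρ → (3,6,-2)  [lands on river]
river: ρ → (-2,6,3)
closes: descent 2, river 2
min |a| on river = 2

2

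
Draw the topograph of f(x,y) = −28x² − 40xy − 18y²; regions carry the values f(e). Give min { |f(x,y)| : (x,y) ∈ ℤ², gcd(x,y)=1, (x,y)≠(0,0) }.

translate: b→-16 (≡40 mod 56), so (28,40,18)→(28,-16,6)
flip: (28,-16,6)→(6,16,28)
translate: b→4 (≡16 mod 12), so (6,16,28)→(6,4,18)
reduced (well bottom): (6,4,18) with a≤c, −a<b≤a
well minimum |f| = |-6| = 6 (negative-definite)

6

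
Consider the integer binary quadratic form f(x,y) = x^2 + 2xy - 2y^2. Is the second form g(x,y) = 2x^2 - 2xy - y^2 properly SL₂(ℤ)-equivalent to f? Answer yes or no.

D₁ = 12, D₂ = 12
river cycle of f (length 2): (-2, 2, 1), (1, 2, -2)
river cycle of g (length 2): (-1, 2, 2), (2, 2, -1)
cycles differ ⇒ inequivalent

no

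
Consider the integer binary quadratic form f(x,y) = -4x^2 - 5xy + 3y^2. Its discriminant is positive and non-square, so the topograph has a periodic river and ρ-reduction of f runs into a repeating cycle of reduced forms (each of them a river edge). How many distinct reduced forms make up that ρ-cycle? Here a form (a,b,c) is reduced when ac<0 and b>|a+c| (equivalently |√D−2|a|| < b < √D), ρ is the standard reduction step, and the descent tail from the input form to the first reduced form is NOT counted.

D = 73, ⌊√D⌋ = 8
descent: ρ → (3,5,-4)  [lands on river]
river: ρ → (-4,3,4)
river: ρ → (4,5,-3)
river: ρ → (-3,7,2)
river: ρ → (2,5,-6)
river: ρ → (-6,7,1)
river: ρ → (1,7,-6)
river: ρ → (-6,5,2)
river: ρ → (2,7,-3)
river: ρ → (-3,5,4)
river: ρ → (4,3,-4)
river: ρ → (-4,5,3)
river: ρ → (3,7,-2)
river: ρ → (-2,5,6)
river: ρ → (6,7,-1)
river: ρ → (-1,7,6)
river: ρ → (6,5,-2)
river: ρ → (-2,7,3)
ρ-cycle length = 18 (tail of 1 descent step not counted)

18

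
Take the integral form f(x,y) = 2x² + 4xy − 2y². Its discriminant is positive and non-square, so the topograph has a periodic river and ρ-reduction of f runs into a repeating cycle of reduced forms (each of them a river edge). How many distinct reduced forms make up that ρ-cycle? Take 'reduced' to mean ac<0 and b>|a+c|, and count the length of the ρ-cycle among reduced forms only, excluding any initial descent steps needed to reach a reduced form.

D = 32, ⌊√D⌋ = 5
river: ρ → (-2,4,2)
river: ρ → (2,4,-2)
ρ-cycle length = 2 (tail of 0 descent steps not counted)

2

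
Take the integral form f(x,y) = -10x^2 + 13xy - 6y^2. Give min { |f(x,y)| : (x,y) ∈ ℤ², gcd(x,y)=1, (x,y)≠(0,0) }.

translate: b→7 (≡-13 mod 20), so (10,-13,6)→(10,7,3)
flip: (10,7,3)→(3,-7,10)
translate: b→-1 (≡-7 mod 6), so (3,-7,10)→(3,-1,6)
reduced (well bottom): (3,-1,6) with a≤c, −a<b≤a
well minimum |f| = |-3| = 3 (negative-definite)

3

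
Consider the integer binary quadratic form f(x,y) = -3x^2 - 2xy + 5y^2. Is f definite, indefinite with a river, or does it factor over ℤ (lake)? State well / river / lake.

D = b²−4ac = (-2)² − 4·(-3)·5 = 64
D = 8² is a perfect square ⇒ form factors over ℤ ⇒ lakes

lake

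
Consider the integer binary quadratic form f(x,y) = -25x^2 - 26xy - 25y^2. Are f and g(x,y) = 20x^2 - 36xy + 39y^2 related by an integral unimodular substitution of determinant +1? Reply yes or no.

D₁ = -1824, D₂ = -1824
f is negative-definite; reduce −f:
−f: translate: b→-24 (≡26 mod 50), so (25,26,25)→(25,-24,24)
−f: flip: (25,-24,24)→(24,24,25)
−f: reduced (well bottom): (24,24,25) with a≤c, −a<b≤a
flip sign back: reduced form of f is (-24,-24,-25)
g: translate: b→4 (≡-36 mod 40), so (20,-36,39)→(20,4,23)
g: reduced (well bottom): (20,4,23) with a≤c, −a<b≤a
reduced forms (-24, -24, -25) vs (20, 4, 23) ⇒ inequivalent

no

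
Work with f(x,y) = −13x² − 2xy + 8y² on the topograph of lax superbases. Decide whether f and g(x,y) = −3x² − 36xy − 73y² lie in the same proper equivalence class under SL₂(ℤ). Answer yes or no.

D₁ = 420, D₂ = 420
river cycle of f (length 4): (8, 18, -3), (-3, 18, 8), (8, 14, -7), (-7, 14, 8)
river cycle of g (length 4): (-3, 18, 8), (8, 14, -7), (-7, 14, 8), (8, 18, -3)
cycles coincide ⇒ equivalent

yes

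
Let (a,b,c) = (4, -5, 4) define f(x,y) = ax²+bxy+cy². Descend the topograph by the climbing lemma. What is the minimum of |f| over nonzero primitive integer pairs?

translate: b→3 (≡-5 mod 8), so (4,-5,4)→(4,3,3)
flip: (4,3,3)→(3,-3,4)
translate: b→3 (≡-3 mod 6), so (3,-3,4)→(3,3,4)
reduced (well bottom): (3,3,4) with a≤c, −a<b≤a
well minimum = a = 3

3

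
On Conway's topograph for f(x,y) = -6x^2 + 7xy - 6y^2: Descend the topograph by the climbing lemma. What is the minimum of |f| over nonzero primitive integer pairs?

translate: b→5 (≡-7 mod 12), so (6,-7,6)→(6,5,5)
flip: (6,5,5)→(5,-5,6)
translate: b→5 (≡-5 mod 10), so (5,-5,6)→(5,5,6)
reduced (well bottom): (5,5,6) with a≤c, −a<b≤a
well minimum |f| = |-5| = 5 (negative-definite)

5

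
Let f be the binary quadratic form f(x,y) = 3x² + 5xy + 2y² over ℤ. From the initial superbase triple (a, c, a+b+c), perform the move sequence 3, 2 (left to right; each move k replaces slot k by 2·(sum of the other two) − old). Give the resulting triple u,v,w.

start (3,2,10) = (f(1,0),f(0,1),f(1,1))
replace slot 3: 2·(3+2) − 10 = 0 → (3,2,0)
replace slot 2: 2·(3+0) − 2 = 4 → (3,4,0)

3,4,0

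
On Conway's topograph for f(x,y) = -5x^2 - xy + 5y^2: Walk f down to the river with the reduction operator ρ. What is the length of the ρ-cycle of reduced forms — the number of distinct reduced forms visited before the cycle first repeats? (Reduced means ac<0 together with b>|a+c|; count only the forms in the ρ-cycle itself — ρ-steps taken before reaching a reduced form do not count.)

D = 101, ⌊√D⌋ = 10
descent: ρ → (5,1,-5)  [lands on river]
river: ρ → (-5,9,1)
river: ρ → (1,9,-5)
river: ρ → (-5,1,5)
river: ρ → (5,9,-1)
river: ρ → (-1,9,5)
ρ-cycle length = 6 (tail of 1 descent step not counted)

6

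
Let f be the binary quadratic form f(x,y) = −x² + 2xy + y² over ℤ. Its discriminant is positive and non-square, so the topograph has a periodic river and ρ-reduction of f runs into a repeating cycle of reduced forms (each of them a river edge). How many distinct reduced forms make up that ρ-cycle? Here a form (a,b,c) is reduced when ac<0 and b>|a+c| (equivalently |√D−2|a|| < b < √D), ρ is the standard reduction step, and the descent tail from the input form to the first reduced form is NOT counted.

D = 8, ⌊√D⌋ = 2
river: ρ → (1,2,-1)
river: ρ → (-1,2,1)
ρ-cycle length = 2 (tail of 0 descent steps not counted)

2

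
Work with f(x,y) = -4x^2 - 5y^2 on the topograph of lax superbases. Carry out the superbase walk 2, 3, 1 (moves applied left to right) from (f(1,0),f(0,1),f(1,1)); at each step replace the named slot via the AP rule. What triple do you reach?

start (-4,-5,-9) = (f(1,0),f(0,1),f(1,1))
replace slot 2: 2·((-4)+(-9)) − (-5) = -21 → (-4,-21,-9)
replace slot 3: 2·((-4)+(-21)) − (-9) = -41 → (-4,-21,-41)
replace slot 1: 2·((-21)+(-41)) − (-4) = -120 → (-120,-21,-41)

-120,-21,-41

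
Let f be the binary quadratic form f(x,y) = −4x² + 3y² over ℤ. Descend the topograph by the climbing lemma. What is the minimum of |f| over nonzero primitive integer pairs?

descent: ρ → (3,6,-1)  [lands on river]
river: ρ → (-1,6,3)
closes: descent 1, river 2
min |a| on river = 1

1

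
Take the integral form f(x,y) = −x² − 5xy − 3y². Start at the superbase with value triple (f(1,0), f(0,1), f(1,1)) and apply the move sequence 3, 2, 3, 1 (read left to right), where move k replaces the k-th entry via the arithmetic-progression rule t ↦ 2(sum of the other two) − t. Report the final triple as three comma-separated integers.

start (-1,-3,-9) = (f(1,0),f(0,1),f(1,1))
replace slot 3: 2·((-1)+(-3)) − (-9) = 1 → (-1,-3,1)
replace slot 2: 2·((-1)+1) − (-3) = 3 → (-1,3,1)
replace slot 3: 2·((-1)+3) − 1 = 3 → (-1,3,3)
replace slot 1: 2·(3+3) − (-1) = 13 → (13,3,3)

13,3,3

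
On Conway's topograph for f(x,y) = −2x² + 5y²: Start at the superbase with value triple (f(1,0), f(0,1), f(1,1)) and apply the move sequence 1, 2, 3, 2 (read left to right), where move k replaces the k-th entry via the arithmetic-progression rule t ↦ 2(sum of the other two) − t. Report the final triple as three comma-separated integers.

start (-2,5,3) = (f(1,0),f(0,1),f(1,1))
replace slot 1: 2·(5+3) − (-2) = 18 → (18,5,3)
replace slot 2: 2·(18+3) − 5 = 37 → (18,37,3)
replace slot 3: 2·(18+37) − 3 = 107 → (18,37,107)
replace slot 2: 2·(18+107) − 37 = 213 → (18,213,107)

18,213,107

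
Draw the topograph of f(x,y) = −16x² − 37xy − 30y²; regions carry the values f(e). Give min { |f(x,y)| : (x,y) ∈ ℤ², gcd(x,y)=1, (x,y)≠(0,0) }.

translate: b→5 (≡37 mod 32), so (16,37,30)→(16,5,9)
flip: (16,5,9)→(9,-5,16)
reduced (well bottom): (9,-5,16) with a≤c, −a<b≤a
well minimum |f| = |-9| = 9 (negative-definite)

9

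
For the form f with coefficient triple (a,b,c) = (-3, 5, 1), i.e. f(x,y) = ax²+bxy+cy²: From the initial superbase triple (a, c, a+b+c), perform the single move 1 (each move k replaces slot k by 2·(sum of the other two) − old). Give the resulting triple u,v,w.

start (-3,1,3) = (f(1,0),f(0,1),f(1,1))
replace slot 1: 2·(1+3) − (-3) = 11 → (11,1,3)

11,1,3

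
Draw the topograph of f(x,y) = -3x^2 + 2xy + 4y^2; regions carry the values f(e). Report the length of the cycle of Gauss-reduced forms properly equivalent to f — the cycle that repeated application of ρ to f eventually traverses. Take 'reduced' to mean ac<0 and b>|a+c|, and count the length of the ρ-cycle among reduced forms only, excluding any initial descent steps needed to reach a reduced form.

D = 52, ⌊√D⌋ = 7
river: ρ → (4,6,-1)
river: ρ → (-1,6,4)
river: ρ → (4,2,-3)
river: ρ → (-3,4,3)
river: ρ → (3,2,-4)
river: ρ → (-4,6,1)
river: ρ → (1,6,-4)
river: ρ → (-4,2,3)
river: ρ → (3,4,-3)
river: ρ → (-3,2,4)
ρ-cycle length = 10 (tail of 0 descent steps not counted)

10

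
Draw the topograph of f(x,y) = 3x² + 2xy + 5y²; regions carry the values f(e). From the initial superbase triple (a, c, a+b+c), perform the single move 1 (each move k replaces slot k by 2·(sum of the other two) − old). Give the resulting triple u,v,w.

start (3,5,10) = (f(1,0),f(0,1),f(1,1))
replace slot 1: 2·(5+10) − 3 = 27 → (27,5,10)

27,5,10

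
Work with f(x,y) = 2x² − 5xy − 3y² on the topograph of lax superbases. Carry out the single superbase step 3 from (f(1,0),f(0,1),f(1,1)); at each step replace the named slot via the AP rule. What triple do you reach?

start (2,-3,-6) = (f(1,0),f(0,1),f(1,1))
replace slot 3: 2·(2+(-3)) − (-6) = 4 → (2,-3,4)

2,-3,4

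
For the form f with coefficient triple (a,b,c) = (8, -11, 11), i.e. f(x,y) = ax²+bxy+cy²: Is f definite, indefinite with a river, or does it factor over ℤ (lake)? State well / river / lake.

D = b²−4ac = (-11)² − 4·8·11 = -231
D < 0 ⇒ definite ⇒ every region one sign ⇒ single well

well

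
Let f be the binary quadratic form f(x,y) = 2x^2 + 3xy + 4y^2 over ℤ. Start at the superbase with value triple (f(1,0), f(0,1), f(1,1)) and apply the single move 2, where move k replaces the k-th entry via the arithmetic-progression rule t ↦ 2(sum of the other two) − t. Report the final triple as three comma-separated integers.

start (2,4,9) = (f(1,0),f(0,1),f(1,1))
replace slot 2: 2·(2+9) − 4 = 18 → (2,18,9)

2,18,9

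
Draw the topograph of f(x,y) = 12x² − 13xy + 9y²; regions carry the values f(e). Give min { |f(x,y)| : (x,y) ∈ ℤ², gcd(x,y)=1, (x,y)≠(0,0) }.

translate: b→11 (≡-13 mod 24), so (12,-13,9)→(12,11,8)
flip: (12,11,8)→(8,-11,12)
translate: b→5 (≡-11 mod 16), so (8,-11,12)→(8,5,9)
reduced (well bottom): (8,5,9) with a≤c, −a<b≤a
well minimum = a = 8

8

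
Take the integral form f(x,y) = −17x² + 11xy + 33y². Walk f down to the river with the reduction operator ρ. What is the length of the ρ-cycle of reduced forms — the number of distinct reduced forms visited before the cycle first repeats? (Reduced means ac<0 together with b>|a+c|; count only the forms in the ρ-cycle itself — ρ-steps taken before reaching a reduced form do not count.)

D = 2365, ⌊√D⌋ = 48
descent: ρ → (33,-11,-17)
descent: ρ → (-17,45,5)  [lands on river]
river: ρ → (5,45,-17)
river: ρ → (-17,23,27)
river: ρ → (27,31,-13)
river: ρ → (-13,47,3)
river: ρ → (3,43,-43)
river: ρ → (-43,43,3)
river: ρ → (3,47,-13)
river: ρ → (-13,31,27)
river: ρ → (27,23,-17)
ρ-cycle length = 10 (tail of 2 descent steps not counted)

10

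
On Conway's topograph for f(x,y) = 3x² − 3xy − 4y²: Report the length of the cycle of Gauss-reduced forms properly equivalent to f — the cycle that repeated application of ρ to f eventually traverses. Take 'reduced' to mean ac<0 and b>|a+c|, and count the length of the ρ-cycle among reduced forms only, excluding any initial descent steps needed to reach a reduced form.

D = 57, ⌊√D⌋ = 7
descent: ρ → (-4,3,3)  [lands on river]
river: ρ → (3,3,-4)
river: ρ → (-4,5,2)
river: ρ → (2,7,-1)
river: ρ → (-1,7,2)
river: ρ → (2,5,-4)
ρ-cycle length = 6 (tail of 1 descent step not counted)

6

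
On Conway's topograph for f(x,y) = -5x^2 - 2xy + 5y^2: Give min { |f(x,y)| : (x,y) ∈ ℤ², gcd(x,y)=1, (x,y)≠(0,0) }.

descent: ρ → (5,2,-5)  [lands on river]
river: ρ → (-5,8,2)
river: ρ → (2,8,-5)
river: ρ → (-5,2,5)
river: ρ → (5,8,-2)
river: ρ → (-2,8,5)
closes: descent 1, river 6
min |a| on river = 2

2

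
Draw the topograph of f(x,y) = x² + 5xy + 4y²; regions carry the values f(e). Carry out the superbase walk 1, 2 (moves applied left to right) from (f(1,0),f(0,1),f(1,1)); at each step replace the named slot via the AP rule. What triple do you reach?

start (1,4,10) = (f(1,0),f(0,1),f(1,1))
replace slot 1: 2·(4+10) − 1 = 27 → (27,4,10)
replace slot 2: 2·(27+10) − 4 = 70 → (27,70,10)

27,70,10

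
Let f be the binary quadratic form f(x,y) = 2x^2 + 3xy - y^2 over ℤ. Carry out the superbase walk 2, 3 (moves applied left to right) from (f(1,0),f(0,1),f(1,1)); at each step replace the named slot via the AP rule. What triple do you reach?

start (2,-1,4) = (f(1,0),f(0,1),f(1,1))
replace slot 2: 2·(2+4) − (-1) = 13 → (2,13,4)
replace slot 3: 2·(2+13) − 4 = 26 → (2,13,26)

2,13,26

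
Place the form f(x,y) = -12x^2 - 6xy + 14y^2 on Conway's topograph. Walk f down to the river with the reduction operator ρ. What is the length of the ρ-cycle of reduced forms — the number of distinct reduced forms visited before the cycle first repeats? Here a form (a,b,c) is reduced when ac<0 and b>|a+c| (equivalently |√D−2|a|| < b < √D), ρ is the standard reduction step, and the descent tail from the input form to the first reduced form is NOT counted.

D = 708, ⌊√D⌋ = 26
descent: ρ → (14,6,-12)  [lands on river]
river: ρ → (-12,18,8)
river: ρ → (8,14,-16)
river: ρ → (-16,18,6)
river: ρ → (6,18,-16)
river: ρ → (-16,14,8)
river: ρ → (8,18,-12)
river: ρ → (-12,6,14)
river: ρ → (14,22,-4)
river: ρ → (-4,26,2)
river: ρ → (2,26,-4)
river: ρ → (-4,22,14)
ρ-cycle length = 12 (tail of 1 descent step not counted)

12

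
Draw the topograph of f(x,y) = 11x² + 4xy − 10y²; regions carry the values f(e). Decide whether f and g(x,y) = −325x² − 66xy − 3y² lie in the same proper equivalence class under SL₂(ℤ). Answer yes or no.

D₁ = 456, D₂ = 456
river cycle of f (length 10): (-10, 16, 5), (5, 14, -13), (-13, 12, 6), (6, 12, -13), (-13, 14, 5), (5, 16, -10), (-10, 4, 11), (11, 18, -3), (-3, 18, 11), (11, 4, -10)
river cycle of g (length 10): (-3, 18, 11), (11, 4, -10), (-10, 16, 5), (5, 14, -13), (-13, 12, 6), (6, 12, -13), (-13, 14, 5), (5, 16, -10), (-10, 4, 11), (11, 18, -3)
cycles coincide ⇒ equivalent

yes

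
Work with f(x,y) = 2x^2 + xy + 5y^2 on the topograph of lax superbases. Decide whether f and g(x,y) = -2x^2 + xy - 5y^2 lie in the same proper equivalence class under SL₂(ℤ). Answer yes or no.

D₁ = -39, D₂ = -39
f: reduced (well bottom): (2,1,5) with a≤c, −a<b≤a
g is negative-definite; reduce −g:
−g: reduced (well bottom): (2,-1,5) with a≤c, −a<b≤a
flip sign back: reduced form of g is (-2,1,-5)
reduced forms (2, 1, 5) vs (-2, 1, -5) ⇒ inequivalent

no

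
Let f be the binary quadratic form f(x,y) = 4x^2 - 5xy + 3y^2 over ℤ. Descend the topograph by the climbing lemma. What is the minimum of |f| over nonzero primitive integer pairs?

translate: b→3 (≡-5 mod 8), so (4,-5,3)→(4,3,2)
flip: (4,3,2)→(2,-3,4)
translate: b→1 (≡-3 mod 4), so (2,-3,4)→(2,1,3)
reduced (well bottom): (2,1,3) with a≤c, −a<b≤a
well minimum = a = 2

2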